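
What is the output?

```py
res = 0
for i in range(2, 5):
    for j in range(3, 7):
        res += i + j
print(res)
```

90

i=2,j=3: res = 0+5 = 5
i=2,j=4: res = 5+6 = 11
i=2,j=5: res = 11+7 = 18
i=2,j=6: res = 18+8 = 26
i=3,j=3: res = 26+6 = 32
i=3,j=4: res = 32+7 = 39
i=3,j=5: res = 39+8 = 47
i=3,j=6: res = 47+9 = 56
i=4,j=3: res = 56+7 = 63
i=4,j=4: res = 63+8 = 71
i=4,j=5: res = 71+9 = 80
i=4,j=6: res = 80+10 = 90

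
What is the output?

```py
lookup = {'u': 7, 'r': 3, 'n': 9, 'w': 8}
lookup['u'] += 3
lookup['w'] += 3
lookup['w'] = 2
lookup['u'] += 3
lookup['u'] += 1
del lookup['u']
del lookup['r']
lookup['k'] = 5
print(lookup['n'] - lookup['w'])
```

lookup['u'] = 7+3 = 10 → {'u': 10, 'r': 3, 'n': 9, 'w': 8}
lookup['w'] = 8+3 = 11 → {'u': 10, 'r': 3, 'n': 9, 'w': 11}
lookup['w'] = 2 → {'u': 10, 'r': 3, 'n': 9, 'w': 2}
lookup['u'] = 10+3 = 13 → {'u': 13, 'r': 3, 'n': 9, 'w': 2}
lookup['u'] = 13+1 = 14 → {'u': 14, 'r': 3, 'n': 9, 'w': 2}
del 'u' → {'r': 3, 'n': 9, 'w': 2}
del 'r' → {'n': 9, 'w': 2}
lookup['k'] = 5 → {'n': 9, 'w': 2, 'k': 5}
lookup['n']-lookup['w'] = 9-2 = 7

7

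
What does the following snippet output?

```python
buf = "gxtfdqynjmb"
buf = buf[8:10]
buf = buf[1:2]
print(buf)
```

m

slice [8:10] → 'jm'
slice [1:2] → 'm'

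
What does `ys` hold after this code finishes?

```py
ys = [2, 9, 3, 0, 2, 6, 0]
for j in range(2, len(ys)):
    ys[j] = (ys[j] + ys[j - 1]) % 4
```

[2, 9, 0, 0, 2, 0, 0]

j=2: ys[2] = (3+9)%4 = 0 → [2, 9, 0, 0, 2, 6, 0]
j=3: ys[3] = (0+0)%4 = 0 → [2, 9, 0, 0, 2, 6, 0]
j=4: ys[4] = (2+0)%4 = 2 → [2, 9, 0, 0, 2, 6, 0]
j=5: ys[5] = (6+2)%4 = 0 → [2, 9, 0, 0, 2, 0, 0]
j=6: ys[6] = (0+0)%4 = 0 → [2, 9, 0, 0, 2, 0, 0]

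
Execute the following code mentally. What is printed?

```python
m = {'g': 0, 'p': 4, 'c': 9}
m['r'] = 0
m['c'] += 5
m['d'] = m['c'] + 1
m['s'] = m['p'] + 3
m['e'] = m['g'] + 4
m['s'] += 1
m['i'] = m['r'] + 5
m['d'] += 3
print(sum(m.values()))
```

m['r'] = 0 → {'g': 0, 'p': 4, 'c': 9, 'r': 0}
m['c'] = 9+5 = 14 → {'g': 0, 'p': 4, 'c': 14, 'r': 0}
m['d'] = m['c']+1 = 15 → {'g': 0, 'p': 4, 'c': 14, 'r': 0, 'd': 15}
m['s'] = m['p']+3 = 7 → {'g': 0, 'p': 4, 'c': 14, 'r': 0, 'd': 15, 's': 7}
m['e'] = m['g']+4 = 4 → {'g': 0, 'p': 4, 'c': 14, 'r': 0, 'd': 15, 's': 7, 'e': 4}
m['s'] = 7+1 = 8 → {'g': 0, 'p': 4, 'c': 14, 'r': 0, 'd': 15, 's': 8, 'e': 4}
m['i'] = m['r']+5 = 5 → {'g': 0, 'p': 4, 'c': 14, 'r': 0, 'd': 15, 's': 8, 'e': 4, 'i': 5}
m['d'] = 15+3 = 18 → {'g': 0, 'p': 4, 'c': 14, 'r': 0, 'd': 18, 's': 8, 'e': 4, 'i': 5}
sum of values = 53

53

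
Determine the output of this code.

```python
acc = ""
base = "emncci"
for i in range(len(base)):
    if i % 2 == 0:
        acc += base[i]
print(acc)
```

enc

i=0: add 'e' → 'e'
i=1: skip
i=2: add 'n' → 'en'
i=3: skip
i=4: add 'c' → 'enc'
i=5: skip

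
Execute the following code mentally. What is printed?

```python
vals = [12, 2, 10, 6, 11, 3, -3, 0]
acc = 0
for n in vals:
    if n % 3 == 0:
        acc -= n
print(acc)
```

-18

n=12: %3==0, acc = 0-12 = -12
n=2: not %3==0
n=10: not %3==0
n=6: %3==0, acc = (-12)-6 = -18
n=11: not %3==0
n=3: %3==0, acc = (-18)-3 = -21
n=-3: %3==0, acc = (-21)-(-3) = -18
n=0: %3==0, acc = (-18)-0 = -18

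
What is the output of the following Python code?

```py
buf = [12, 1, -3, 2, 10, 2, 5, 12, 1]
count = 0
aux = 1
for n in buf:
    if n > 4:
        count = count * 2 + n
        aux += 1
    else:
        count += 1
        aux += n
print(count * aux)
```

n=12: >4, count = 0*2+12 = 12; aux=2
n=1: not >4, count = 12+1 = 13; aux=3
n=-3: not >4, count = 13+1 = 14; aux=0
n=2: not >4, count = 14+1 = 15; aux=2
n=10: >4, count = 15*2+10 = 40; aux=3
n=2: not >4, count = 40+1 = 41; aux=5
n=5: >4, count = 41*2+5 = 87; aux=6
n=12: >4, count = 87*2+12 = 186; aux=7
n=1: not >4, count = 186+1 = 187; aux=8
count*aux = 187*8 = 1496

1496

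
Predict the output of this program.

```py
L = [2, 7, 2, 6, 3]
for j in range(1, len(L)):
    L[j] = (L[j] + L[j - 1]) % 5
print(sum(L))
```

9

j=1: L[1] = (7+2)%5 = 4 → [2, 4, 2, 6, 3]
j=2: L[2] = (2+4)%5 = 1 → [2, 4, 1, 6, 3]
j=3: L[3] = (6+1)%5 = 2 → [2, 4, 1, 2, 3]
j=4: L[4] = (3+2)%5 = 0 → [2, 4, 1, 2, 0]
sum = 9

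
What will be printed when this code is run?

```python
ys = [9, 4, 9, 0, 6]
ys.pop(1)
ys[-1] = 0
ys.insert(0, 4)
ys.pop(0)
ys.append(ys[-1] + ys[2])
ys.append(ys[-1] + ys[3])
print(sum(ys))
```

18

pop(1) removes 4 → [9, 9, 0, 6]
ys[-1] = 0 → [9, 9, 0, 0]
insert 4 at 0 → [4, 9, 9, 0, 0]
pop(0) removes 4 → [9, 9, 0, 0]
append ys[-1]+ys[2] = 0+0 = 0 → [9, 9, 0, 0, 0]
append ys[-1]+ys[3] = 0+0 = 0 → [9, 9, 0, 0, 0, 0]
sum = 18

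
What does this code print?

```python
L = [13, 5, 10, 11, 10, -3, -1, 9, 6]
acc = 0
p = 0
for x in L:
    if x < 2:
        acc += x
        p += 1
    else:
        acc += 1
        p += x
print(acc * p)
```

198

x=13: not <2, acc = 0+1 = 1; p=13
x=5: not <2, acc = 1+1 = 2; p=18
x=10: not <2, acc = 2+1 = 3; p=28
x=11: not <2, acc = 3+1 = 4; p=39
x=10: not <2, acc = 4+1 = 5; p=49
x=-3: <2, acc = 5+(-3) = 2; p=50
x=-1: <2, acc = 2+(-1) = 1; p=51
x=9: not <2, acc = 1+1 = 2; p=60
x=6: not <2, acc = 2+1 = 3; p=66
acc*p = 3*66 = 198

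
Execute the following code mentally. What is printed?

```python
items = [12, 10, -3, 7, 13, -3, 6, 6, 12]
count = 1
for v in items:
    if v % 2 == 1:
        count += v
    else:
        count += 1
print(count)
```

20

v=12: not odd, count = 1+1 = 2
v=10: not odd, count = 2+1 = 3
v=-3: odd, count = 3+(-3) = 0
v=7: odd, count = 0+7 = 7
v=13: odd, count = 7+13 = 20
v=-3: odd, count = 20+(-3) = 17
v=6: not odd, count = 17+1 = 18
v=6: not odd, count = 18+1 = 19
v=12: not odd, count = 19+1 = 20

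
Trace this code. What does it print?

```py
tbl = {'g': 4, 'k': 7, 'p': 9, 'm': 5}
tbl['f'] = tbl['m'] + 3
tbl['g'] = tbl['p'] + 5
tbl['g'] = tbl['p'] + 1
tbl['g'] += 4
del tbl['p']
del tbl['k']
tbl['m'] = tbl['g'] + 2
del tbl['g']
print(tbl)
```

{'m': 16, 'f': 8}

tbl['f'] = tbl['m']+3 = 8 → {'g': 4, 'k': 7, 'p': 9, 'm': 5, 'f': 8}
tbl['g'] = tbl['p']+5 = 14 → {'g': 14, 'k': 7, 'p': 9, 'm': 5, 'f': 8}
tbl['g'] = tbl['p']+1 = 10 → {'g': 10, 'k': 7, 'p': 9, 'm': 5, 'f': 8}
tbl['g'] = 10+4 = 14 → {'g': 14, 'k': 7, 'p': 9, 'm': 5, 'f': 8}
del 'p' → {'g': 14, 'k': 7, 'm': 5, 'f': 8}
del 'k' → {'g': 14, 'm': 5, 'f': 8}
tbl['m'] = tbl['g']+2 = 16 → {'g': 14, 'm': 16, 'f': 8}
del 'g' → {'m': 16, 'f': 8}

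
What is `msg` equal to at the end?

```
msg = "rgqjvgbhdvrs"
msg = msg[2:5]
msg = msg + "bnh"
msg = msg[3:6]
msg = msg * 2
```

slice [2:5] → 'qjv'
+ 'bnh' → 'qjvbnh'
slice [3:6] → 'bnh'
repeat ×2 → 'bnhbnh'

'bnhbnh'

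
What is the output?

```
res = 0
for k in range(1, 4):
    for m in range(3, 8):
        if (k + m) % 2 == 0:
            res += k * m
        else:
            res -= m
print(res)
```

k=1,m=3: even sum, res = 0+3 = 3
k=1,m=4: odd sum, res = 3-4 = -1
k=1,m=5: even sum, res = (-1)+5 = 4
k=1,m=6: odd sum, res = 4-6 = -2
k=1,m=7: even sum, res = (-2)+7 = 5
k=2,m=3: odd sum, res = 5-3 = 2
k=2,m=4: even sum, res = 2+8 = 10
k=2,m=5: odd sum, res = 10-5 = 5
k=2,m=6: even sum, res = 5+12 = 17
k=2,m=7: odd sum, res = 17-7 = 10
k=3,m=3: even sum, res = 10+9 = 19
k=3,m=4: odd sum, res = 19-4 = 15
k=3,m=5: even sum, res = 15+15 = 30
k=3,m=6: odd sum, res = 30-6 = 24
k=3,m=7: even sum, res = 24+21 = 45

45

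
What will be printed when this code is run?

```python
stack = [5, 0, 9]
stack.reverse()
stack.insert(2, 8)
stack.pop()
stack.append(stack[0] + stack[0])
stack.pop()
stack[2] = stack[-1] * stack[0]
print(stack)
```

reverse → [9, 0, 5]
insert 8 at 2 → [9, 0, 8, 5]
pop() removes 5 → [9, 0, 8]
append stack[0]+stack[0] = 9+9 = 18 → [9, 0, 8, 18]
pop() removes 18 → [9, 0, 8]
stack[2] = stack[-1]*stack[0] = 8*9 = 72 → [9, 0, 72]

[9, 0, 72]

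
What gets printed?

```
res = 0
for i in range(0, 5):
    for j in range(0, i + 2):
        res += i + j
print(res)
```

85

i=0,j=0: res = 0+0 = 0
i=0,j=1: res = 0+1 = 1
i=1,j=0: res = 1+1 = 2
i=1,j=1: res = 2+2 = 4
i=1,j=2: res = 4+3 = 7
i=2,j=0: res = 7+2 = 9
i=2,j=1: res = 9+3 = 12
i=2,j=2: res = 12+4 = 16
i=2,j=3: res = 16+5 = 21
i=3,j=0: res = 21+3 = 24
i=3,j=1: res = 24+4 = 28
i=3,j=2: res = 28+5 = 33
i=3,j=3: res = 33+6 = 39
i=3,j=4: res = 39+7 = 46
i=4,j=0: res = 46+4 = 50
i=4,j=1: res = 50+5 = 55
i=4,j=2: res = 55+6 = 61
i=4,j=3: res = 61+7 = 68
i=4,j=4: res = 68+8 = 76
i=4,j=5: res = 76+9 = 85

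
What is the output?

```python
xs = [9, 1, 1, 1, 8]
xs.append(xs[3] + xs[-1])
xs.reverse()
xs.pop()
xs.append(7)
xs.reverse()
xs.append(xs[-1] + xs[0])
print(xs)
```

append xs[3]+xs[-1] = 1+8 = 9 → [9, 1, 1, 1, 8, 9]
reverse → [9, 8, 1, 1, 1, 9]
pop() removes 9 → [9, 8, 1, 1, 1]
append 7 → [9, 8, 1, 1, 1, 7]
reverse → [7, 1, 1, 1, 8, 9]
append xs[-1]+xs[0] = 9+7 = 16 → [7, 1, 1, 1, 8, 9, 16]

[7, 1, 1, 1, 8, 9, 16]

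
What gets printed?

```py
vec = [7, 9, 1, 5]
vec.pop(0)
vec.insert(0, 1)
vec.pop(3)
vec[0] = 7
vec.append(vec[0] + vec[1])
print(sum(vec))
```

33

pop(0) removes 7 → [9, 1, 5]
insert 1 at 0 → [1, 9, 1, 5]
pop(3) removes 5 → [1, 9, 1]
vec[0] = 7 → [7, 9, 1]
append vec[0]+vec[1] = 7+9 = 16 → [7, 9, 1, 16]
sum = 33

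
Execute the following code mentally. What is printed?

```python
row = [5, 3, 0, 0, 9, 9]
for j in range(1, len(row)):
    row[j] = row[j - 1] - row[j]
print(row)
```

j=1: row[1] = 5-3 = 2 → [5, 2, 0, 0, 9, 9]
j=2: row[2] = 2-0 = 2 → [5, 2, 2, 0, 9, 9]
j=3: row[3] = 2-0 = 2 → [5, 2, 2, 2, 9, 9]
j=4: row[4] = 2-9 = -7 → [5, 2, 2, 2, -7, 9]
j=5: row[5] = (-7)-9 = -16 → [5, 2, 2, 2, -7, -16]

[5, 2, 2, 2, -7, -16]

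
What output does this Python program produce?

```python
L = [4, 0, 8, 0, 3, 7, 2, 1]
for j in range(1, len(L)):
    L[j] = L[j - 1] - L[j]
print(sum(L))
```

-54

j=1: L[1] = 4-0 = 4 → [4, 4, 8, 0, 3, 7, 2, 1]
j=2: L[2] = 4-8 = -4 → [4, 4, -4, 0, 3, 7, 2, 1]
j=3: L[3] = (-4)-0 = -4 → [4, 4, -4, -4, 3, 7, 2, 1]
j=4: L[4] = (-4)-3 = -7 → [4, 4, -4, -4, -7, 7, 2, 1]
j=5: L[5] = (-7)-7 = -14 → [4, 4, -4, -4, -7, -14, 2, 1]
j=6: L[6] = (-14)-2 = -16 → [4, 4, -4, -4, -7, -14, -16, 1]
j=7: L[7] = (-16)-1 = -17 → [4, 4, -4, -4, -7, -14, -16, -17]
sum = -54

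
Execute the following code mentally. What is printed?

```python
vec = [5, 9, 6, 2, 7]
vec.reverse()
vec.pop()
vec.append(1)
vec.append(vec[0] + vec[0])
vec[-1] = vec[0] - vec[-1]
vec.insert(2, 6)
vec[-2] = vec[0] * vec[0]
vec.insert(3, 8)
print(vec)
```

reverse → [7, 2, 6, 9, 5]
pop() removes 5 → [7, 2, 6, 9]
append 1 → [7, 2, 6, 9, 1]
append vec[0]+vec[0] = 7+7 = 14 → [7, 2, 6, 9, 1, 14]
vec[-1] = vec[0]-vec[-1] = 7-14 = -7 → [7, 2, 6, 9, 1, -7]
insert 6 at 2 → [7, 2, 6, 6, 9, 1, -7]
vec[-2] = vec[0]*vec[0] = 7*7 = 49 → [7, 2, 6, 6, 9, 49, -7]
insert 8 at 3 → [7, 2, 6, 8, 6, 9, 49, -7]

[7, 2, 6, 8, 6, 9, 49, -7]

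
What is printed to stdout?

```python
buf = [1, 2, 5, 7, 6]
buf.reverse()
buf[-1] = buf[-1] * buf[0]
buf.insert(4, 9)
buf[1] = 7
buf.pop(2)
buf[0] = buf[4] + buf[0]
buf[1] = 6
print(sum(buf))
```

reverse → [6, 7, 5, 2, 1]
buf[-1] = buf[-1]*buf[0] = 1*6 = 6 → [6, 7, 5, 2, 6]
insert 9 at 4 → [6, 7, 5, 2, 9, 6]
buf[1] = 7 → [6, 7, 5, 2, 9, 6]
pop(2) removes 5 → [6, 7, 2, 9, 6]
buf[0] = buf[4]+buf[0] = 6+6 = 12 → [12, 7, 2, 9, 6]
buf[1] = 6 → [12, 6, 2, 9, 6]
sum = 35

35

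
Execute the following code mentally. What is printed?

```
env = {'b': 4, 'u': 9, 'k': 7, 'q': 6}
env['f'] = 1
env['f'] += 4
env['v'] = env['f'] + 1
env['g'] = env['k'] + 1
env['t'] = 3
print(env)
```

env['f'] = 1 → {'b': 4, 'u': 9, 'k': 7, 'q': 6, 'f': 1}
env['f'] = 1+4 = 5 → {'b': 4, 'u': 9, 'k': 7, 'q': 6, 'f': 5}
env['v'] = env['f']+1 = 6 → {'b': 4, 'u': 9, 'k': 7, 'q': 6, 'f': 5, 'v': 6}
env['g'] = env['k']+1 = 8 → {'b': 4, 'u': 9, 'k': 7, 'q': 6, 'f': 5, 'v': 6, 'g': 8}
env['t'] = 3 → {'b': 4, 'u': 9, 'k': 7, 'q': 6, 'f': 5, 'v': 6, 'g': 8, 't': 3}

{'b': 4, 'u': 9, 'k': 7, 'q': 6, 'f': 5, 'v': 6, 'g': 8, 't': 3}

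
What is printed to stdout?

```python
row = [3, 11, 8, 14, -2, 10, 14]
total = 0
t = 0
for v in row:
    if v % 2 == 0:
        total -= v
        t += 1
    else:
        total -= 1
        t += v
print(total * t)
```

-874

v=3: not even, total = 0-1 = -1; t=3
v=11: not even, total = (-1)-1 = -2; t=14
v=8: even, total = (-2)-8 = -10; t=15
v=14: even, total = (-10)-14 = -24; t=16
v=-2: even, total = (-24)-(-2) = -22; t=17
v=10: even, total = (-22)-10 = -32; t=18
v=14: even, total = (-32)-14 = -46; t=19
total*t = (-46)*19 = -874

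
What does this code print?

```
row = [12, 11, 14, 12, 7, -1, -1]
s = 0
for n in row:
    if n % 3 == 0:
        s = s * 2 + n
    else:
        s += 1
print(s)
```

43

n=12: %3==0, s = 0*2+12 = 12
n=11: not %3==0, s = 12+1 = 13
n=14: not %3==0, s = 13+1 = 14
n=12: %3==0, s = 14*2+12 = 40
n=7: not %3==0, s = 40+1 = 41
n=-1: not %3==0, s = 41+1 = 42
n=-1: not %3==0, s = 42+1 = 43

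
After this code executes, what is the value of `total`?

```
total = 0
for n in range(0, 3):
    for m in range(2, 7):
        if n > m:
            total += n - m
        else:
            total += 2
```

30

n=0,m=2: not 0>2, total = 0+2 = 2
n=0,m=3: not 0>3, total = 2+2 = 4
n=0,m=4: not 0>4, total = 4+2 = 6
n=0,m=5: not 0>5, total = 6+2 = 8
n=0,m=6: not 0>6, total = 8+2 = 10
n=1,m=2: not 1>2, total = 10+2 = 12
n=1,m=3: not 1>3, total = 12+2 = 14
n=1,m=4: not 1>4, total = 14+2 = 16
n=1,m=5: not 1>5, total = 16+2 = 18
n=1,m=6: not 1>6, total = 18+2 = 20
n=2,m=2: not 2>2, total = 20+2 = 22
n=2,m=3: not 2>3, total = 22+2 = 24
n=2,m=4: not 2>4, total = 24+2 = 26
n=2,m=5: not 2>5, total = 26+2 = 28
n=2,m=6: not 2>6, total = 28+2 = 30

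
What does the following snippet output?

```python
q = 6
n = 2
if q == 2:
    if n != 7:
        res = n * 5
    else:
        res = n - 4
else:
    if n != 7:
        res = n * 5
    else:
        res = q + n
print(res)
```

q=6, n=2
q == 2 is False; n != 7 is True
→ res = n * 5 = 10

10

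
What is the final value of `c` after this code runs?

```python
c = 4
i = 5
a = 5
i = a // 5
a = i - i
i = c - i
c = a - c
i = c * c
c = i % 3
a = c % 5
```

1

i = 5//5 = 1
a = 1-1 = 0
i = 4-1 = 3
c = 0-4 = -4
i = (-4)*(-4) = 16
c = 16%3 = 1
a = 1%5 = 1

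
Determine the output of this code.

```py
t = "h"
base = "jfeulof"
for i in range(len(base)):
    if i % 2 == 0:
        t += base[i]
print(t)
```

i=0: add 'j' → 'hj'
i=1: skip
i=2: add 'e' → 'hje'
i=3: skip
i=4: add 'l' → 'hjel'
i=5: skip
i=6: add 'f' → 'hjelf'

hjelf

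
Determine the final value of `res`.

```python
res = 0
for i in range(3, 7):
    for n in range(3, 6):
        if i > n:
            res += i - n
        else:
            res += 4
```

34

i=3,n=3: not 3>3, res = 0+4 = 4
i=3,n=4: not 3>4, res = 4+4 = 8
i=3,n=5: not 3>5, res = 8+4 = 12
i=4,n=3: 4>3, res = 12+1 = 13
i=4,n=4: not 4>4, res = 13+4 = 17
i=4,n=5: not 4>5, res = 17+4 = 21
i=5,n=3: 5>3, res = 21+2 = 23
i=5,n=4: 5>4, res = 23+1 = 24
i=5,n=5: not 5>5, res = 24+4 = 28
i=6,n=3: 6>3, res = 28+3 = 31
i=6,n=4: 6>4, res = 31+2 = 33
i=6,n=5: 6>5, res = 33+1 = 34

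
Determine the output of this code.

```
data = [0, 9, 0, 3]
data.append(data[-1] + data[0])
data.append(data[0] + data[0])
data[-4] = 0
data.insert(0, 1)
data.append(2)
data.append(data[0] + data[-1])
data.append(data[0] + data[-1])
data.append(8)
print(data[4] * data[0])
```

3

append data[-1]+data[0] = 3+0 = 3 → [0, 9, 0, 3, 3]
append data[0]+data[0] = 0+0 = 0 → [0, 9, 0, 3, 3, 0]
data[-4] = 0 → [0, 9, 0, 3, 3, 0]
insert 1 at 0 → [1, 0, 9, 0, 3, 3, 0]
append 2 → [1, 0, 9, 0, 3, 3, 0, 2]
append data[0]+data[-1] = 1+2 = 3 → [1, 0, 9, 0, 3, 3, 0, 2, 3]
append data[0]+data[-1] = 1+3 = 4 → [1, 0, 9, 0, 3, 3, 0, 2, 3, 4]
append 8 → [1, 0, 9, 0, 3, 3, 0, 2, 3, 4, 8]
data[4]*data[0] = 3*1 = 3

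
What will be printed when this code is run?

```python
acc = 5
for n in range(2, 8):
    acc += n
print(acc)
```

32

n=2: acc = 5+2 = 7
n=3: acc = 7+3 = 10
n=4: acc = 10+4 = 14
n=5: acc = 14+5 = 19
n=6: acc = 19+6 = 25
n=7: acc = 25+7 = 32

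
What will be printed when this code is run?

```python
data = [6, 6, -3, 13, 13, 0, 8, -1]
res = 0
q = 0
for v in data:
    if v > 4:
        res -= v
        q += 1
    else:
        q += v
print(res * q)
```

-46

v=6: >4, res = 0-6 = -6; q=1
v=6: >4, res = (-6)-6 = -12; q=2
v=-3: not >4; q=-1
v=13: >4, res = (-12)-13 = -25; q=0
v=13: >4, res = (-25)-13 = -38; q=1
v=0: not >4; q=1
v=8: >4, res = (-38)-8 = -46; q=2
v=-1: not >4; q=1
res*q = (-46)*1 = -46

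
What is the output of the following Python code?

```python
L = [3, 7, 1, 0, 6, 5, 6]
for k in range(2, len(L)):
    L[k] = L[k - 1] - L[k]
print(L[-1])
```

k=2: L[2] = 7-1 = 6 → [3, 7, 6, 0, 6, 5, 6]
k=3: L[3] = 6-0 = 6 → [3, 7, 6, 6, 6, 5, 6]
k=4: L[4] = 6-6 = 0 → [3, 7, 6, 6, 0, 5, 6]
k=5: L[5] = 0-5 = -5 → [3, 7, 6, 6, 0, -5, 6]
k=6: L[6] = (-5)-6 = -11 → [3, 7, 6, 6, 0, -5, -11]

-11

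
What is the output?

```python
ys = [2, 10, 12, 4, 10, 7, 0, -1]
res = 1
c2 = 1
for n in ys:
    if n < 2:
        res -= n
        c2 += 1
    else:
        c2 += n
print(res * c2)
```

n=2: not <2; c2=3
n=10: not <2; c2=13
n=12: not <2; c2=25
n=4: not <2; c2=29
n=10: not <2; c2=39
n=7: not <2; c2=46
n=0: <2, res = 1-0 = 1; c2=47
n=-1: <2, res = 1-(-1) = 2; c2=48
res*c2 = 2*48 = 96

96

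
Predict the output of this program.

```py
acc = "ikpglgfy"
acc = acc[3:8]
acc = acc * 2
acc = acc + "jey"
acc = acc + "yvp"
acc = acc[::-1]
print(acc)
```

slice [3:8] → 'glgfy'
repeat ×2 → 'glgfyglgfy'
+ 'jey' → 'glgfyglgfyjey'
+ 'yvp' → 'glgfyglgfyjeyyvp'
reverse → 'pvyyejyfglgyfglg'

pvyyejyfglgyfglg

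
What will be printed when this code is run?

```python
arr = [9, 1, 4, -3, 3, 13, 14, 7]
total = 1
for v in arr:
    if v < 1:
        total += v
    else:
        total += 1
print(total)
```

v=9: not <1, total = 1+1 = 2
v=1: not <1, total = 2+1 = 3
v=4: not <1, total = 3+1 = 4
v=-3: <1, total = 4+(-3) = 1
v=3: not <1, total = 1+1 = 2
v=13: not <1, total = 2+1 = 3
v=14: not <1, total = 3+1 = 4
v=7: not <1, total = 4+1 = 5

5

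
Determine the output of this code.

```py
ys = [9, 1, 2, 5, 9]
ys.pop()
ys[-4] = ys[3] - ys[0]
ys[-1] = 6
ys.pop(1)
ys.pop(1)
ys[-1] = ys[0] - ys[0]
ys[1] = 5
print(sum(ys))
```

pop() removes 9 → [9, 1, 2, 5]
ys[-4] = ys[3]-ys[0] = 5-9 = -4 → [-4, 1, 2, 5]
ys[-1] = 6 → [-4, 1, 2, 6]
pop(1) removes 1 → [-4, 2, 6]
pop(1) removes 2 → [-4, 6]
ys[-1] = ys[0]-ys[0] = (-4)-(-4) = 0 → [-4, 0]
ys[1] = 5 → [-4, 5]
sum = 1

1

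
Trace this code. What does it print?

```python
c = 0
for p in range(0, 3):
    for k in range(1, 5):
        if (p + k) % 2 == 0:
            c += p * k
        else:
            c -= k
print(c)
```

2

p=0,k=1: odd sum, c = 0-1 = -1
p=0,k=2: even sum, c = (-1)+0 = -1
p=0,k=3: odd sum, c = (-1)-3 = -4
p=0,k=4: even sum, c = (-4)+0 = -4
p=1,k=1: even sum, c = (-4)+1 = -3
p=1,k=2: odd sum, c = (-3)-2 = -5
p=1,k=3: even sum, c = (-5)+3 = -2
p=1,k=4: odd sum, c = (-2)-4 = -6
p=2,k=1: odd sum, c = (-6)-1 = -7
p=2,k=2: even sum, c = (-7)+4 = -3
p=2,k=3: odd sum, c = (-3)-3 = -6
p=2,k=4: even sum, c = (-6)+8 = 2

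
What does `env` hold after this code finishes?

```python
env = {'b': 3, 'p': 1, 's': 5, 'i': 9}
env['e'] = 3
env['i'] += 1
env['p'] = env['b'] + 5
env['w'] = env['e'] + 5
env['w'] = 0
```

env['e'] = 3 → {'b': 3, 'p': 1, 's': 5, 'i': 9, 'e': 3}
env['i'] = 9+1 = 10 → {'b': 3, 'p': 1, 's': 5, 'i': 10, 'e': 3}
env['p'] = env['b']+5 = 8 → {'b': 3, 'p': 8, 's': 5, 'i': 10, 'e': 3}
env['w'] = env['e']+5 = 8 → {'b': 3, 'p': 8, 's': 5, 'i': 10, 'e': 3, 'w': 8}
env['w'] = 0 → {'b': 3, 'p': 8, 's': 5, 'i': 10, 'e': 3, 'w': 0}

{'b': 3, 'p': 8, 's': 5, 'i': 10, 'e': 3, 'w': 0}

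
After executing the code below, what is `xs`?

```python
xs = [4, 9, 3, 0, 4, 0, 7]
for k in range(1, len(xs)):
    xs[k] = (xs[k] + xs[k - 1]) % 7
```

[4, 6, 2, 2, 6, 6, 6]

k=1: xs[1] = (9+4)%7 = 6 → [4, 6, 3, 0, 4, 0, 7]
k=2: xs[2] = (3+6)%7 = 2 → [4, 6, 2, 0, 4, 0, 7]
k=3: xs[3] = (0+2)%7 = 2 → [4, 6, 2, 2, 4, 0, 7]
k=4: xs[4] = (4+2)%7 = 6 → [4, 6, 2, 2, 6, 0, 7]
k=5: xs[5] = (0+6)%7 = 6 → [4, 6, 2, 2, 6, 6, 7]
k=6: xs[6] = (7+6)%7 = 6 → [4, 6, 2, 2, 6, 6, 6]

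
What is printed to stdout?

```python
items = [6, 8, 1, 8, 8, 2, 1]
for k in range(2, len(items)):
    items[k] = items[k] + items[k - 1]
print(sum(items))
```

120

k=2: items[2] = 1+8 = 9 → [6, 8, 9, 8, 8, 2, 1]
k=3: items[3] = 8+9 = 17 → [6, 8, 9, 17, 8, 2, 1]
k=4: items[4] = 8+17 = 25 → [6, 8, 9, 17, 25, 2, 1]
k=5: items[5] = 2+25 = 27 → [6, 8, 9, 17, 25, 27, 1]
k=6: items[6] = 1+27 = 28 → [6, 8, 9, 17, 25, 27, 28]
sum = 120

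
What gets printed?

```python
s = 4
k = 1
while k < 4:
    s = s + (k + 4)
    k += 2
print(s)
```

k=1: s = 4+5 = 9
k=3: s = 9+7 = 16

16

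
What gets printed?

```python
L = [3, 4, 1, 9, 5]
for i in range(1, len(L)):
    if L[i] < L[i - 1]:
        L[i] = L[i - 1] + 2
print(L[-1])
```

i=1: 4>=3, unchanged → [3, 4, 1, 9, 5]
i=2: 1<4, L[2] = 4+2 = 6 → [3, 4, 6, 9, 5]
i=3: 9>=6, unchanged → [3, 4, 6, 9, 5]
i=4: 5<9, L[4] = 9+2 = 11 → [3, 4, 6, 9, 11]

11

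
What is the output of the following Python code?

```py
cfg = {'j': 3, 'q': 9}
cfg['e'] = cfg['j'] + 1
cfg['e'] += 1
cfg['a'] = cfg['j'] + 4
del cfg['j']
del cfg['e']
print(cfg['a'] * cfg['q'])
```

cfg['e'] = cfg['j']+1 = 4 → {'j': 3, 'q': 9, 'e': 4}
cfg['e'] = 4+1 = 5 → {'j': 3, 'q': 9, 'e': 5}
cfg['a'] = cfg['j']+4 = 7 → {'j': 3, 'q': 9, 'e': 5, 'a': 7}
del 'j' → {'q': 9, 'e': 5, 'a': 7}
del 'e' → {'q': 9, 'a': 7}
cfg['a']*cfg['q'] = 7*9 = 63

63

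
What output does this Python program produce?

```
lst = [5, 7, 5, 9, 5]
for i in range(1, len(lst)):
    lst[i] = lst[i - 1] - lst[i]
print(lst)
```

i=1: lst[1] = 5-7 = -2 → [5, -2, 5, 9, 5]
i=2: lst[2] = (-2)-5 = -7 → [5, -2, -7, 9, 5]
i=3: lst[3] = (-7)-9 = -16 → [5, -2, -7, -16, 5]
i=4: lst[4] = (-16)-5 = -21 → [5, -2, -7, -16, -21]

[5, -2, -7, -16, -21]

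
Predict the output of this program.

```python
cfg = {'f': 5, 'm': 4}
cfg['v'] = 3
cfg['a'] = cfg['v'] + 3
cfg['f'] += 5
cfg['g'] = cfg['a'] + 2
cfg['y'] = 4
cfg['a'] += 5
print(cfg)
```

{'f': 10, 'm': 4, 'v': 3, 'a': 11, 'g': 8, 'y': 4}

cfg['v'] = 3 → {'f': 5, 'm': 4, 'v': 3}
cfg['a'] = cfg['v']+3 = 6 → {'f': 5, 'm': 4, 'v': 3, 'a': 6}
cfg['f'] = 5+5 = 10 → {'f': 10, 'm': 4, 'v': 3, 'a': 6}
cfg['g'] = cfg['a']+2 = 8 → {'f': 10, 'm': 4, 'v': 3, 'a': 6, 'g': 8}
cfg['y'] = 4 → {'f': 10, 'm': 4, 'v': 3, 'a': 6, 'g': 8, 'y': 4}
cfg['a'] = 6+5 = 11 → {'f': 10, 'm': 4, 'v': 3, 'a': 11, 'g': 8, 'y': 4}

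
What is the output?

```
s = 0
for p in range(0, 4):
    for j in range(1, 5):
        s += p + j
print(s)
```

64

p=0,j=1: s = 0+1 = 1
p=0,j=2: s = 1+2 = 3
p=0,j=3: s = 3+3 = 6
p=0,j=4: s = 6+4 = 10
p=1,j=1: s = 10+2 = 12
p=1,j=2: s = 12+3 = 15
p=1,j=3: s = 15+4 = 19
p=1,j=4: s = 19+5 = 24
p=2,j=1: s = 24+3 = 27
p=2,j=2: s = 27+4 = 31
p=2,j=3: s = 31+5 = 36
p=2,j=4: s = 36+6 = 42
p=3,j=1: s = 42+4 = 46
p=3,j=2: s = 46+5 = 51
p=3,j=3: s = 51+6 = 57
p=3,j=4: s = 57+7 = 64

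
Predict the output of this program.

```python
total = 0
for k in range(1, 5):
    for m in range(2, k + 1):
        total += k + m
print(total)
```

k=2,m=2: total = 0+4 = 4
k=3,m=2: total = 4+5 = 9
k=3,m=3: total = 9+6 = 15
k=4,m=2: total = 15+6 = 21
k=4,m=3: total = 21+7 = 28
k=4,m=4: total = 28+8 = 36

36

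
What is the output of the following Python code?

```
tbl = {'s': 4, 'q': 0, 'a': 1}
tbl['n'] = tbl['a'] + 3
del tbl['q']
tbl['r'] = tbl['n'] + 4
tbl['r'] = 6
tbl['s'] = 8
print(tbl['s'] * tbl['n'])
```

32

tbl['n'] = tbl['a']+3 = 4 → {'s': 4, 'q': 0, 'a': 1, 'n': 4}
del 'q' → {'s': 4, 'a': 1, 'n': 4}
tbl['r'] = tbl['n']+4 = 8 → {'s': 4, 'a': 1, 'n': 4, 'r': 8}
tbl['r'] = 6 → {'s': 4, 'a': 1, 'n': 4, 'r': 6}
tbl['s'] = 8 → {'s': 8, 'a': 1, 'n': 4, 'r': 6}
tbl['s']*tbl['n'] = 8*4 = 32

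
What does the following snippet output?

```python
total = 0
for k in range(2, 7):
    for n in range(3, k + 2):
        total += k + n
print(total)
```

135

k=2,n=3: total = 0+5 = 5
k=3,n=3: total = 5+6 = 11
k=3,n=4: total = 11+7 = 18
k=4,n=3: total = 18+7 = 25
k=4,n=4: total = 25+8 = 33
k=4,n=5: total = 33+9 = 42
k=5,n=3: total = 42+8 = 50
k=5,n=4: total = 50+9 = 59
k=5,n=5: total = 59+10 = 69
k=5,n=6: total = 69+11 = 80
k=6,n=3: total = 80+9 = 89
k=6,n=4: total = 89+10 = 99
k=6,n=5: total = 99+11 = 110
k=6,n=6: total = 110+12 = 122
k=6,n=7: total = 122+13 = 135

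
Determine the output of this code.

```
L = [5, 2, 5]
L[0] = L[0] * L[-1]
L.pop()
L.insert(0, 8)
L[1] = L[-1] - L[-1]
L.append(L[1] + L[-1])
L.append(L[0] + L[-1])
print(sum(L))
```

22

L[0] = L[0]*L[-1] = 5*5 = 25 → [25, 2, 5]
pop() removes 5 → [25, 2]
insert 8 at 0 → [8, 25, 2]
L[1] = L[-1]-L[-1] = 2-2 = 0 → [8, 0, 2]
append L[1]+L[-1] = 0+2 = 2 → [8, 0, 2, 2]
append L[0]+L[-1] = 8+2 = 10 → [8, 0, 2, 2, 10]
sum = 22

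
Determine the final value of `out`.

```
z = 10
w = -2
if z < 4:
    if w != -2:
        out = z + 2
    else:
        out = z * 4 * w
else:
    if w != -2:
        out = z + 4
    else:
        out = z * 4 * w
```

-80

z=10, w=-2
z < 4 is False; w != -2 is False
→ out = z * 4 * w = -80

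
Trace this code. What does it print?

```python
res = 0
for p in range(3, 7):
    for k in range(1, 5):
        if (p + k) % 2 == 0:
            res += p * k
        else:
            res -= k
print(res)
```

p=3,k=1: even sum, res = 0+3 = 3
p=3,k=2: odd sum, res = 3-2 = 1
p=3,k=3: even sum, res = 1+9 = 10
p=3,k=4: odd sum, res = 10-4 = 6
p=4,k=1: odd sum, res = 6-1 = 5
p=4,k=2: even sum, res = 5+8 = 13
p=4,k=3: odd sum, res = 13-3 = 10
p=4,k=4: even sum, res = 10+16 = 26
p=5,k=1: even sum, res = 26+5 = 31
p=5,k=2: odd sum, res = 31-2 = 29
p=5,k=3: even sum, res = 29+15 = 44
p=5,k=4: odd sum, res = 44-4 = 40
p=6,k=1: odd sum, res = 40-1 = 39
p=6,k=2: even sum, res = 39+12 = 51
p=6,k=3: odd sum, res = 51-3 = 48
p=6,k=4: even sum, res = 48+24 = 72

72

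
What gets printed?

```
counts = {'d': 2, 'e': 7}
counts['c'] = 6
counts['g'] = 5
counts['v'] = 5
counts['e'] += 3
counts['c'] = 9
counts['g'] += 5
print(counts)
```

{'d': 2, 'e': 10, 'c': 9, 'g': 10, 'v': 5}

counts['c'] = 6 → {'d': 2, 'e': 7, 'c': 6}
counts['g'] = 5 → {'d': 2, 'e': 7, 'c': 6, 'g': 5}
counts['v'] = 5 → {'d': 2, 'e': 7, 'c': 6, 'g': 5, 'v': 5}
counts['e'] = 7+3 = 10 → {'d': 2, 'e': 10, 'c': 6, 'g': 5, 'v': 5}
counts['c'] = 9 → {'d': 2, 'e': 10, 'c': 9, 'g': 5, 'v': 5}
counts['g'] = 5+5 = 10 → {'d': 2, 'e': 10, 'c': 9, 'g': 10, 'v': 5}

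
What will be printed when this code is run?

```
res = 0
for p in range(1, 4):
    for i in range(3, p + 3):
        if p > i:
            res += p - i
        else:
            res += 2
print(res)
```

p=1,i=3: not 1>3, res = 0+2 = 2
p=2,i=3: not 2>3, res = 2+2 = 4
p=2,i=4: not 2>4, res = 4+2 = 6
p=3,i=3: not 3>3, res = 6+2 = 8
p=3,i=4: not 3>4, res = 8+2 = 10
p=3,i=5: not 3>5, res = 10+2 = 12

12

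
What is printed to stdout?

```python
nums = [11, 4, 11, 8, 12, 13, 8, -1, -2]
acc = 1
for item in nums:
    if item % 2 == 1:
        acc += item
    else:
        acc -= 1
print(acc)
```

30

item=11: odd, acc = 1+11 = 12
item=4: not odd, acc = 12-1 = 11
item=11: odd, acc = 11+11 = 22
item=8: not odd, acc = 22-1 = 21
item=12: not odd, acc = 21-1 = 20
item=13: odd, acc = 20+13 = 33
item=8: not odd, acc = 33-1 = 32
item=-1: odd, acc = 32+(-1) = 31
item=-2: not odd, acc = 31-1 = 30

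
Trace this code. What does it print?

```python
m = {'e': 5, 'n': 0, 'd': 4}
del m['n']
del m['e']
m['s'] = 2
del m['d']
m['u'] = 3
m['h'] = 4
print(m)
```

del 'n' → {'e': 5, 'd': 4}
del 'e' → {'d': 4}
m['s'] = 2 → {'d': 4, 's': 2}
del 'd' → {'s': 2}
m['u'] = 3 → {'s': 2, 'u': 3}
m['h'] = 4 → {'s': 2, 'u': 3, 'h': 4}

{'s': 2, 'u': 3, 'h': 4}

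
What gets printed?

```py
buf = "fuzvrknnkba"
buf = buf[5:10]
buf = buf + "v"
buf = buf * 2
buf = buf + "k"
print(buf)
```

slice [5:10] → 'knnkb'
+ 'v' → 'knnkbv'
repeat ×2 → 'knnkbvknnkbv'
+ 'k' → 'knnkbvknnkbvk'

knnkbvknnkbvk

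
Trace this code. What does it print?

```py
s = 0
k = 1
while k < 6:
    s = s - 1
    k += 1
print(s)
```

k=1: s = 0-1 = -1
k=2: s = (-1)-1 = -2
k=3: s = (-2)-1 = -3
k=4: s = (-3)-1 = -4
k=5: s = (-4)-1 = -5

-5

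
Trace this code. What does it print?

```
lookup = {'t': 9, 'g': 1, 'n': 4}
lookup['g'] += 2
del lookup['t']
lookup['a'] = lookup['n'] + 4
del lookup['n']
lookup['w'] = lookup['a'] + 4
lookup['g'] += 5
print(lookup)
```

{'g': 8, 'a': 8, 'w': 12}

lookup['g'] = 1+2 = 3 → {'t': 9, 'g': 3, 'n': 4}
del 't' → {'g': 3, 'n': 4}
lookup['a'] = lookup['n']+4 = 8 → {'g': 3, 'n': 4, 'a': 8}
del 'n' → {'g': 3, 'a': 8}
lookup['w'] = lookup['a']+4 = 12 → {'g': 3, 'a': 8, 'w': 12}
lookup['g'] = 3+5 = 8 → {'g': 8, 'a': 8, 'w': 12}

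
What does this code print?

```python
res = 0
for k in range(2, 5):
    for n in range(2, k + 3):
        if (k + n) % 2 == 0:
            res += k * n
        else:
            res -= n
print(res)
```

k=2,n=2: even sum, res = 0+4 = 4
k=2,n=3: odd sum, res = 4-3 = 1
k=2,n=4: even sum, res = 1+8 = 9
k=3,n=2: odd sum, res = 9-2 = 7
k=3,n=3: even sum, res = 7+9 = 16
k=3,n=4: odd sum, res = 16-4 = 12
k=3,n=5: even sum, res = 12+15 = 27
k=4,n=2: even sum, res = 27+8 = 35
k=4,n=3: odd sum, res = 35-3 = 32
k=4,n=4: even sum, res = 32+16 = 48
k=4,n=5: odd sum, res = 48-5 = 43
k=4,n=6: even sum, res = 43+24 = 67

67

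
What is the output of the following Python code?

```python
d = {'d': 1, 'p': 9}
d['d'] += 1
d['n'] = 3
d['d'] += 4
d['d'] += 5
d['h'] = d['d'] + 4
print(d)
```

d['d'] = 1+1 = 2 → {'d': 2, 'p': 9}
d['n'] = 3 → {'d': 2, 'p': 9, 'n': 3}
d['d'] = 2+4 = 6 → {'d': 6, 'p': 9, 'n': 3}
d['d'] = 6+5 = 11 → {'d': 11, 'p': 9, 'n': 3}
d['h'] = d['d']+4 = 15 → {'d': 11, 'p': 9, 'n': 3, 'h': 15}

{'d': 11, 'p': 9, 'n': 3, 'h': 15}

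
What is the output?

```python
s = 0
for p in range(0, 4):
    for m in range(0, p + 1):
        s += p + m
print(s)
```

p=0,m=0: s = 0+0 = 0
p=1,m=0: s = 0+1 = 1
p=1,m=1: s = 1+2 = 3
p=2,m=0: s = 3+2 = 5
p=2,m=1: s = 5+3 = 8
p=2,m=2: s = 8+4 = 12
p=3,m=0: s = 12+3 = 15
p=3,m=1: s = 15+4 = 19
p=3,m=2: s = 19+5 = 24
p=3,m=3: s = 24+6 = 30

30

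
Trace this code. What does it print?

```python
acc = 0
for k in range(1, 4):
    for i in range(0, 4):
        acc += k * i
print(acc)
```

k=1,i=0: acc = 0+0 = 0
k=1,i=1: acc = 0+1 = 1
k=1,i=2: acc = 1+2 = 3
k=1,i=3: acc = 3+3 = 6
k=2,i=0: acc = 6+0 = 6
k=2,i=1: acc = 6+2 = 8
k=2,i=2: acc = 8+4 = 12
k=2,i=3: acc = 12+6 = 18
k=3,i=0: acc = 18+0 = 18
k=3,i=1: acc = 18+3 = 21
k=3,i=2: acc = 21+6 = 27
k=3,i=3: acc = 27+9 = 36

36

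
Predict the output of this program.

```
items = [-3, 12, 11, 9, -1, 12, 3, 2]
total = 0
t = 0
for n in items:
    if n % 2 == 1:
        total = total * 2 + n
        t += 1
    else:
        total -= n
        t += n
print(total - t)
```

n=-3: odd, total = 0*2+(-3) = -3; t=1
n=12: not odd, total = (-3)-12 = -15; t=13
n=11: odd, total = (-15)*2+11 = -19; t=14
n=9: odd, total = (-19)*2+9 = -29; t=15
n=-1: odd, total = (-29)*2+(-1) = -59; t=16
n=12: not odd, total = (-59)-12 = -71; t=28
n=3: odd, total = (-71)*2+3 = -139; t=29
n=2: not odd, total = (-139)-2 = -141; t=31
total-t = (-141)-31 = -172

-172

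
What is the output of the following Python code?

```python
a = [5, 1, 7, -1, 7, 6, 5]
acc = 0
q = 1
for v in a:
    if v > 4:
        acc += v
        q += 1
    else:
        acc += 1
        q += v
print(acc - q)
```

26

v=5: >4, acc = 0+5 = 5; q=2
v=1: not >4, acc = 5+1 = 6; q=3
v=7: >4, acc = 6+7 = 13; q=4
v=-1: not >4, acc = 13+1 = 14; q=3
v=7: >4, acc = 14+7 = 21; q=4
v=6: >4, acc = 21+6 = 27; q=5
v=5: >4, acc = 27+5 = 32; q=6
acc-q = 32-6 = 26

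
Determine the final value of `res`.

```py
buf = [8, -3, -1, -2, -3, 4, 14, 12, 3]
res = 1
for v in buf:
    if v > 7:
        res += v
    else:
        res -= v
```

37

v=8: >7, res = 1+8 = 9
v=-3: not >7, res = 9-(-3) = 12
v=-1: not >7, res = 12-(-1) = 13
v=-2: not >7, res = 13-(-2) = 15
v=-3: not >7, res = 15-(-3) = 18
v=4: not >7, res = 18-4 = 14
v=14: >7, res = 14+14 = 28
v=12: >7, res = 28+12 = 40
v=3: not >7, res = 40-3 = 37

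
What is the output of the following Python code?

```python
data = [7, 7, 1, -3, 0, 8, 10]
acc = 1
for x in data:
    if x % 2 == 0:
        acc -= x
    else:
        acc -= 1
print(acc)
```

-21

x=7: not even, acc = 1-1 = 0
x=7: not even, acc = 0-1 = -1
x=1: not even, acc = (-1)-1 = -2
x=-3: not even, acc = (-2)-1 = -3
x=0: even, acc = (-3)-0 = -3
x=8: even, acc = (-3)-8 = -11
x=10: even, acc = (-11)-10 = -21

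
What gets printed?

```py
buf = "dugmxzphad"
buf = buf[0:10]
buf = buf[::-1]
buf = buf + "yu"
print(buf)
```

dahpzxmgudyu

slice [0:10] → 'dugmxzphad'
reverse → 'dahpzxmgud'
+ 'yu' → 'dahpzxmgudyu'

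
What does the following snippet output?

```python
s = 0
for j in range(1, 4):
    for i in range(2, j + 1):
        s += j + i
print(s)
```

15

j=2,i=2: s = 0+4 = 4
j=3,i=2: s = 4+5 = 9
j=3,i=3: s = 9+6 = 15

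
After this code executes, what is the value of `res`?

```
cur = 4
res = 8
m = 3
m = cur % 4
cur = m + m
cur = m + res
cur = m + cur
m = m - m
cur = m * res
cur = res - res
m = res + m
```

m = 4%4 = 0
cur = 0+0 = 0
cur = 0+8 = 8
cur = 0+8 = 8
m = 0-0 = 0
cur = 0*8 = 0
cur = 8-8 = 0
m = 8+0 = 8

8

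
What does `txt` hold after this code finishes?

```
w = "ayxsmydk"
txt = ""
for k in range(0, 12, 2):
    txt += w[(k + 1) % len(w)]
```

k=0: add w[1]='y' → 'y'
k=2: add w[3]='s' → 'ys'
k=4: add w[5]='y' → 'ysy'
k=6: add w[7]='k' → 'ysyk'
k=8: add w[1]='y' → 'ysyky'
k=10: add w[3]='s' → 'ysykys'

'ysykys'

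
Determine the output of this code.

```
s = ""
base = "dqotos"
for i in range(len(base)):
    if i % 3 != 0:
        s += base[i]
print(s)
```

i=0: skip
i=1: add 'q' → 'q'
i=2: add 'o' → 'qo'
i=3: skip
i=4: add 'o' → 'qoo'
i=5: add 's' → 'qoos'

qoos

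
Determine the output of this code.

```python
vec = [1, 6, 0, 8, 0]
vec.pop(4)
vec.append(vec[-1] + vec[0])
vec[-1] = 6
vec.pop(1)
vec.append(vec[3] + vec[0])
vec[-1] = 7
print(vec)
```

pop(4) removes 0 → [1, 6, 0, 8]
append vec[-1]+vec[0] = 8+1 = 9 → [1, 6, 0, 8, 9]
vec[-1] = 6 → [1, 6, 0, 8, 6]
pop(1) removes 6 → [1, 0, 8, 6]
append vec[3]+vec[0] = 6+1 = 7 → [1, 0, 8, 6, 7]
vec[-1] = 7 → [1, 0, 8, 6, 7]

[1, 0, 8, 6, 7]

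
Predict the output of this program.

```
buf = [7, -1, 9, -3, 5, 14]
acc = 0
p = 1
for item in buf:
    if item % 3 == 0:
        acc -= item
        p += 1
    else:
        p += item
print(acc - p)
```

-34

item=7: not %3==0; p=8
item=-1: not %3==0; p=7
item=9: %3==0, acc = 0-9 = -9; p=8
item=-3: %3==0, acc = (-9)-(-3) = -6; p=9
item=5: not %3==0; p=14
item=14: not %3==0; p=28
acc-p = (-6)-28 = -34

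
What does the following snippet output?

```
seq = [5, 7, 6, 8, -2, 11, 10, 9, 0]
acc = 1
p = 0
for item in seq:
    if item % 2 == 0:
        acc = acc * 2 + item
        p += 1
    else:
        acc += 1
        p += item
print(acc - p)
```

237

item=5: not even, acc = 1+1 = 2; p=5
item=7: not even, acc = 2+1 = 3; p=12
item=6: even, acc = 3*2+6 = 12; p=13
item=8: even, acc = 12*2+8 = 32; p=14
item=-2: even, acc = 32*2+(-2) = 62; p=15
item=11: not even, acc = 62+1 = 63; p=26
item=10: even, acc = 63*2+10 = 136; p=27
item=9: not even, acc = 136+1 = 137; p=36
item=0: even, acc = 137*2+0 = 274; p=37
acc-p = 274-37 = 237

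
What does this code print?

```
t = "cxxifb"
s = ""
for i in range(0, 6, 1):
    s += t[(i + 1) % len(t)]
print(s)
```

i=0: add t[1]='x' → 'x'
i=1: add t[2]='x' → 'xx'
i=2: add t[3]='i' → 'xxi'
i=3: add t[4]='f' → 'xxif'
i=4: add t[5]='b' → 'xxifb'
i=5: add t[0]='c' → 'xxifbc'

xxifbc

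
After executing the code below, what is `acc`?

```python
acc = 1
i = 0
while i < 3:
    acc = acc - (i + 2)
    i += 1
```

-8

i=0: acc = 1-2 = -1
i=1: acc = (-1)-3 = -4
i=2: acc = (-4)-4 = -8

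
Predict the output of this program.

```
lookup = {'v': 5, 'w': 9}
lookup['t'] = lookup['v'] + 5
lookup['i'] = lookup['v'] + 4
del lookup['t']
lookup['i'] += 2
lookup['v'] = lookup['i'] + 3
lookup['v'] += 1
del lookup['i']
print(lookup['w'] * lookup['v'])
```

lookup['t'] = lookup['v']+5 = 10 → {'v': 5, 'w': 9, 't': 10}
lookup['i'] = lookup['v']+4 = 9 → {'v': 5, 'w': 9, 't': 10, 'i': 9}
del 't' → {'v': 5, 'w': 9, 'i': 9}
lookup['i'] = 9+2 = 11 → {'v': 5, 'w': 9, 'i': 11}
lookup['v'] = lookup['i']+3 = 14 → {'v': 14, 'w': 9, 'i': 11}
lookup['v'] = 14+1 = 15 → {'v': 15, 'w': 9, 'i': 11}
del 'i' → {'v': 15, 'w': 9}
lookup['w']*lookup['v'] = 9*15 = 135

135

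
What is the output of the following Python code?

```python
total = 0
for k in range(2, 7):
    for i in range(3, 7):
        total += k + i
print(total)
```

k=2,i=3: total = 0+5 = 5
k=2,i=4: total = 5+6 = 11
k=2,i=5: total = 11+7 = 18
k=2,i=6: total = 18+8 = 26
k=3,i=3: total = 26+6 = 32
k=3,i=4: total = 32+7 = 39
k=3,i=5: total = 39+8 = 47
k=3,i=6: total = 47+9 = 56
k=4,i=3: total = 56+7 = 63
k=4,i=4: total = 63+8 = 71
k=4,i=5: total = 71+9 = 80
k=4,i=6: total = 80+10 = 90
k=5,i=3: total = 90+8 = 98
k=5,i=4: total = 98+9 = 107
k=5,i=5: total = 107+10 = 117
k=5,i=6: total = 117+11 = 128
k=6,i=3: total = 128+9 = 137
k=6,i=4: total = 137+10 = 147
k=6,i=5: total = 147+11 = 158
k=6,i=6: total = 158+12 = 170

170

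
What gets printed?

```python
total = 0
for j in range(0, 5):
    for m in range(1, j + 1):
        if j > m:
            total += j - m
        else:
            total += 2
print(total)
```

18

j=1,m=1: not 1>1, total = 0+2 = 2
j=2,m=1: 2>1, total = 2+1 = 3
j=2,m=2: not 2>2, total = 3+2 = 5
j=3,m=1: 3>1, total = 5+2 = 7
j=3,m=2: 3>2, total = 7+1 = 8
j=3,m=3: not 3>3, total = 8+2 = 10
j=4,m=1: 4>1, total = 10+3 = 13
j=4,m=2: 4>2, total = 13+2 = 15
j=4,m=3: 4>3, total = 15+1 = 16
j=4,m=4: not 4>4, total = 16+2 = 18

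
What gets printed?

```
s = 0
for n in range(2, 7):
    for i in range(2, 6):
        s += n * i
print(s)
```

280

n=2,i=2: s = 0+4 = 4
n=2,i=3: s = 4+6 = 10
n=2,i=4: s = 10+8 = 18
n=2,i=5: s = 18+10 = 28
n=3,i=2: s = 28+6 = 34
n=3,i=3: s = 34+9 = 43
n=3,i=4: s = 43+12 = 55
n=3,i=5: s = 55+15 = 70
n=4,i=2: s = 70+8 = 78
n=4,i=3: s = 78+12 = 90
n=4,i=4: s = 90+16 = 106
n=4,i=5: s = 106+20 = 126
n=5,i=2: s = 126+10 = 136
n=5,i=3: s = 136+15 = 151
n=5,i=4: s = 151+20 = 171
n=5,i=5: s = 171+25 = 196
n=6,i=2: s = 196+12 = 208
n=6,i=3: s = 208+18 = 226
n=6,i=4: s = 226+24 = 250
n=6,i=5: s = 250+30 = 280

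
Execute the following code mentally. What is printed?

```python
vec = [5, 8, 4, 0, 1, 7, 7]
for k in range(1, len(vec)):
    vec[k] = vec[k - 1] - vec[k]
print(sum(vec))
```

-57

k=1: vec[1] = 5-8 = -3 → [5, -3, 4, 0, 1, 7, 7]
k=2: vec[2] = (-3)-4 = -7 → [5, -3, -7, 0, 1, 7, 7]
k=3: vec[3] = (-7)-0 = -7 → [5, -3, -7, -7, 1, 7, 7]
k=4: vec[4] = (-7)-1 = -8 → [5, -3, -7, -7, -8, 7, 7]
k=5: vec[5] = (-8)-7 = -15 → [5, -3, -7, -7, -8, -15, 7]
k=6: vec[6] = (-15)-7 = -22 → [5, -3, -7, -7, -8, -15, -22]
sum = -57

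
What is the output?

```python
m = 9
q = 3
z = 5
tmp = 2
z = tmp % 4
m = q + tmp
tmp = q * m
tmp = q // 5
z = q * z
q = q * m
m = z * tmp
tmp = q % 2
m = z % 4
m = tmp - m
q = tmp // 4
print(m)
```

z = 2%4 = 2
m = 3+2 = 5
tmp = 3*5 = 15
tmp = 3//5 = 0
z = 3*2 = 6
q = 3*5 = 15
m = 6*0 = 0
tmp = 15%2 = 1
m = 6%4 = 2
m = 1-2 = -1
q = 1//4 = 0

-1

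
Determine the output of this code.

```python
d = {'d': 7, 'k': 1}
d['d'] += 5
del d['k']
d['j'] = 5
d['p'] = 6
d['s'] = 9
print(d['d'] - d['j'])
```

7

d['d'] = 7+5 = 12 → {'d': 12, 'k': 1}
del 'k' → {'d': 12}
d['j'] = 5 → {'d': 12, 'j': 5}
d['p'] = 6 → {'d': 12, 'j': 5, 'p': 6}
d['s'] = 9 → {'d': 12, 'j': 5, 'p': 6, 's': 9}
d['d']-d['j'] = 12-5 = 7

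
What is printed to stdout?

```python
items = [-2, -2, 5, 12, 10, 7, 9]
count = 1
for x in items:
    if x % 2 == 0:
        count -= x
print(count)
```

x=-2: even, count = 1-(-2) = 3
x=-2: even, count = 3-(-2) = 5
x=5: not even
x=12: even, count = 5-12 = -7
x=10: even, count = (-7)-10 = -17
x=7: not even
x=9: not even

-17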